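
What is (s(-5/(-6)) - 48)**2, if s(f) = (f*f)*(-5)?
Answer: 3433609/1296 ≈ 2649.4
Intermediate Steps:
s(f) = -5*f**2 (s(f) = f**2*(-5) = -5*f**2)
(s(-5/(-6)) - 48)**2 = (-5*(-5/(-6))**2 - 48)**2 = (-5*(-5*(-1/6))**2 - 48)**2 = (-5*(5/6)**2 - 48)**2 = (-5*25/36 - 48)**2 = (-125/36 - 48)**2 = (-1853/36)**2 = 3433609/1296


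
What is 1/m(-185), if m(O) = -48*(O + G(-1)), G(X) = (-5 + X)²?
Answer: 1/7152 ≈ 0.00013982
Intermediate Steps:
m(O) = -1728 - 48*O (m(O) = -48*(O + (-5 - 1)²) = -48*(O + (-6)²) = -48*(O + 36) = -48*(36 + O) = -1728 - 48*O)
1/m(-185) = 1/(-1728 - 48*(-185)) = 1/(-1728 + 8880) = 1/7152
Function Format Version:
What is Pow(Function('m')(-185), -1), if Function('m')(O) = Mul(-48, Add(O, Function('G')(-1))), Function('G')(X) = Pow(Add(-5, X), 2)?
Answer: Rational(1, 7152) ≈ 0.00013982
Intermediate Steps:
Function('m')(O) = Add(-1728, Mul(-48, O)) (Function('m')(O) = Mul(-48, Add(O, Pow(Add(-5, -1), 2))) = Mul(-48, Add(O, Pow(-6, 2))) = Mul(-48, Add(O, 36)) = Mul(-48, Add(36, O)) = Add(-1728, Mul(-48, O)))
Pow(Function('m')(-185), -1) = Pow(Add(-1728, Mul(-48, -185)), -1) = Pow(Add(-1728, 8880), -1) = Pow(7152, -1) = Rational(1, 7152)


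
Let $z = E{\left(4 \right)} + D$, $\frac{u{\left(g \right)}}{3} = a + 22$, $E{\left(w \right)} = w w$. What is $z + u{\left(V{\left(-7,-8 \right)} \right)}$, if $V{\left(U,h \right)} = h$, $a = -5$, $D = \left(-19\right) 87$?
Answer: $-1586$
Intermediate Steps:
$D = -1653$
$E{\left(w \right)} = w^{2}$
$u{\left(g \right)} = 51$ ($u{\left(g \right)} = 3 \left(-5 + 22\right) = 3 \cdot 17 = 51$)
$z = -1637$ ($z = 4^{2} - 1653 = 16 - 1653 = -1637$)
$z + u{\left(V{\left(-7,-8 \right)} \right)} = -1637 + 51 = -1586$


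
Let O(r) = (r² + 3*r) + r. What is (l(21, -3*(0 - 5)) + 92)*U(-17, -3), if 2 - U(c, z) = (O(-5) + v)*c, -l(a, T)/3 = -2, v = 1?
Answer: 10192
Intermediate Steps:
O(r) = r² + 4*r
l(a, T) = 6 (l(a, T) = -3*(-2) = 6)
U(c, z) = 2 - 6*c (U(c, z) = 2 - (-5*(4 - 5) + 1)*c = 2 - (-5*(-1) + 1)*c = 2 - (5 + 1)*c = 2 - 6*c)
(l(21, -3*(0 - 5)) + 92)*U(-17, -3) = (6 + 92)*(2 - 6*(-17)) = 98*(2 + 102) = 98*104 = 10192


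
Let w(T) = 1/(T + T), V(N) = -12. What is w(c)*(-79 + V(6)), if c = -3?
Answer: 91/6 ≈ 15.167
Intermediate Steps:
w(T) = 1/(2*T)
w(c)*(-79 + V(6)) = ((1/2)/(-3))*(-79 - 12) = ((1/2)*(-1/3))*(-91) = -1/6*(-91) = 91/6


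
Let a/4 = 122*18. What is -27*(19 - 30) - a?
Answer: -8487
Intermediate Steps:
a = 8784 (a = 4*(122*18) = 4*2196 = 8784)
-27*(19 - 30) - a = -27*(19 - 30) - 1*8784 = -27*(-11) - 8784 = 297 - 8784 = -8487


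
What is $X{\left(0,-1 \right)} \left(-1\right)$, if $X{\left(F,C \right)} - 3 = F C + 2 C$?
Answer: $-1$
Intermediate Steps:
$X{\left(F,C \right)} = 3 + 2 C + C F$ ($X{\left(F,C \right)} = 3 + \left(F C + 2 C\right) = 3 + \left(C F + 2 C\right) = 3 + \left(2 C + C F\right) = 3 + 2 C + C F$)
$X{\left(0,-1 \right)} \left(-1\right) = \left(3 + 2 \left(-1\right) - 0\right) \left(-1\right) = \left(3 - 2 + 0\right) \left(-1\right) = 1 \left(-1\right) = -1$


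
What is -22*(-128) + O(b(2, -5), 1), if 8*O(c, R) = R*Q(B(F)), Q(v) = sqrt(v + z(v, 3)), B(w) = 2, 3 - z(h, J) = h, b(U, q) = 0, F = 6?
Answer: 2816 + sqrt(3)/8 ≈ 2816.2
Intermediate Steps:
z(h, J) = 3 - h
Q(v) = sqrt(3) (Q(v) = sqrt(v + (3 - v)) = sqrt(3))
O(c, R) = R*sqrt(3)/8 (O(c, R) = (R*sqrt(3))/8 = R*sqrt(3)/8)
-22*(-128) + O(b(2, -5), 1) = -22*(-128) + (1/8)*1*sqrt(3) = 2816 + sqrt(3)/8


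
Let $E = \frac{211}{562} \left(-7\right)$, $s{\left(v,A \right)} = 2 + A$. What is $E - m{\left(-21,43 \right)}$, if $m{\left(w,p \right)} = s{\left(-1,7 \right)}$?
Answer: $- \frac{6535}{562} \approx -11.628$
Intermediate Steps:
$E = - \frac{1477}{562}$ ($E = 211 \cdot \frac{1}{562} \left(-7\right) = \frac{211}{562} \left(-7\right) = - \frac{1477}{562} \approx -2.6281$)
$m{\left(w,p \right)} = 9$ ($m{\left(w,p \right)} = 2 + 7 = 9$)
$E - m{\left(-21,43 \right)} = - \frac{1477}{562} - 9 = - \frac{6535}{562}$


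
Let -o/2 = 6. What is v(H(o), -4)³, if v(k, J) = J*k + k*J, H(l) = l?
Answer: 884736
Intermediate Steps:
o = -12 (o = -2*6 = -12)
v(k, J) = 2*J*k (v(k, J) = J*k + J*k = 2*J*k)
v(H(o), -4)³ = (2*(-4)*(-12))³ = 96³ = 884736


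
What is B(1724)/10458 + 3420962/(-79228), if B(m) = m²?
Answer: 49925784883/207141606 ≈ 241.02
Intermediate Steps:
B(1724)/10458 + 3420962/(-79228) = 1724²/10458 + 3420962/(-79228) = 2972176*(1/10458) + 3420962*(-1/79228) = 1486088/5229 - 1710481/39614 = 49925784883/207141606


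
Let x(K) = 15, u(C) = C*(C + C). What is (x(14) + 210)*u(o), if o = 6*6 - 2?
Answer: 520200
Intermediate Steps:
o = 34 (o = 36 - 2 = 34)
u(C) = 2*C**2 (u(C) = C*(2*C) = 2*C**2)
(x(14) + 210)*u(o) = (15 + 210)*(2*34**2) = 225*(2*1156) = 225*2312 = 520200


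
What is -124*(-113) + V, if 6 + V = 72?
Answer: 14078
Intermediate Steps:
V = 66 (V = -6 + 72 = 66)
-124*(-113) + V = -124*(-113) + 66 = 14012 + 66 = 14078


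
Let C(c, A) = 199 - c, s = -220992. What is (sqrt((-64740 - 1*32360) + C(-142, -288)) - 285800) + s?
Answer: -506792 + 3*I*sqrt(10751) ≈ -5.0679e+5 + 311.06*I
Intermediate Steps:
(sqrt((-64740 - 1*32360) + C(-142, -288)) - 285800) + s = (sqrt((-64740 - 1*32360) + (199 - 1*(-142))) - 285800) - 220992 = (sqrt((-64740 - 32360) + (199 + 142)) - 285800) - 220992 = (sqrt(-97100 + 341) - 285800) - 220992 = (sqrt(-96759) - 285800) - 220992 = (3*I*sqrt(10751) - 285800) - 220992 = (-285800 + 3*I*sqrt(10751)) - 220992 = -506792 + 3*I*sqrt(10751)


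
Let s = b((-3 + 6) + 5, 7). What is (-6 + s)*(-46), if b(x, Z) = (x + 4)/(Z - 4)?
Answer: 92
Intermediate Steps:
b(x, Z) = (4 + x)/(-4 + Z)
s = 4 (s = (4 + ((-3 + 6) + 5))/(-4 + 7) = (4 + (3 + 5))/3 = (4 + 8)/3 = (⅓)*12 = 4)
(-6 + s)*(-46) = (-6 + 4)*(-46) = -2*(-46) = 92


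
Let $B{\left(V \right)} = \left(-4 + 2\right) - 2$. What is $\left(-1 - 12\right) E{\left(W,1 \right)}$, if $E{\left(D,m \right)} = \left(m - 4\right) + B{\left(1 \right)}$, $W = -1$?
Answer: $91$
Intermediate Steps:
$B{\left(V \right)} = -4$ ($B{\left(V \right)} = -2 - 2 = -4$)
$E{\left(D,m \right)} = -8 + m$ ($E{\left(D,m \right)} = \left(m - 4\right) - 4 = \left(-4 + m\right) - 4 = -8 + m$)
$\left(-1 - 12\right) E{\left(W,1 \right)} = \left(-1 - 12\right) \left(-8 + 1\right) = \left(-13\right) \left(-7\right) = 91$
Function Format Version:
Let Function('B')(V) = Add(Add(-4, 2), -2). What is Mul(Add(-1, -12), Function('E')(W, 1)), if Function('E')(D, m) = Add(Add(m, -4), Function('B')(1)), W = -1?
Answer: 91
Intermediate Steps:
Function('B')(V) = -4 (Function('B')(V) = Add(-2, -2) = -4)
Function('E')(D, m) = Add(-8, m) (Function('E')(D, m) = Add(Add(m, -4), -4) = Add(Add(-4, m), -4) = Add(-8, m))
Mul(Add(-1, -12), Function('E')(W, 1)) = Mul(Add(-1, -12), Add(-8, 1)) = Mul(-13, -7) = 91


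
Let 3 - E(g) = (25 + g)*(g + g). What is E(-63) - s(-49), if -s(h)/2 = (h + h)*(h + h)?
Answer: 14423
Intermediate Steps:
E(g) = 3 - 2*g*(25 + g) (E(g) = 3 - (25 + g)*(g + g) = 3 - (25 + g)*2*g = 3 - 2*g*(25 + g))
s(h) = -8*h² (s(h) = -2*(h + h)*(h + h) = -2*2*h*2*h = -8*h²)
E(-63) - s(-49) = (3 - 50*(-63) - 2*(-63)²) - (-8)*(-49)² = (3 + 3150 - 2*3969) - (-8)*2401 = (3 + 3150 - 7938) - 1*(-19208) = -4785 + 19208 = 14423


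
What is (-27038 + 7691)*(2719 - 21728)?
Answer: 367767123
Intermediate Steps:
(-27038 + 7691)*(2719 - 21728) = -19347*(-19009) = 367767123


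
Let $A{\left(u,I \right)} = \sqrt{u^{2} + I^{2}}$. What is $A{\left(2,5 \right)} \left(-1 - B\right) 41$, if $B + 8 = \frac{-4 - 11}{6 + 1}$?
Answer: $\frac{2624 \sqrt{29}}{7} \approx 2018.7$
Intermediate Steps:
$B = - \frac{71}{7}$ ($B = -8 + \frac{-4 - 11}{6 + 1} = -8 - \frac{15}{7} = - \frac{71}{7} \approx -10.143$)
$A{\left(u,I \right)} = \sqrt{I^{2} + u^{2}}$
$A{\left(2,5 \right)} \left(-1 - B\right) 41 = \sqrt{5^{2} + 2^{2}} \left(-1 - - \frac{71}{7}\right) 41 = \sqrt{25 + 4} \left(-1 + \frac{71}{7}\right) 41 = \sqrt{29} \cdot \frac{64}{7} \cdot 41 = \frac{64 \sqrt{29}}{7} \cdot 41 = \frac{2624 \sqrt{29}}{7}$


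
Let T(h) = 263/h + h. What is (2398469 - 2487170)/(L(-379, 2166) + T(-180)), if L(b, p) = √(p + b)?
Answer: 521503337340/1008972769 + 2873912400*√1787/1008972769 ≈ 637.27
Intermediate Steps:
L(b, p) = √(b + p)
T(h) = h + 263/h
(2398469 - 2487170)/(L(-379, 2166) + T(-180)) = (2398469 - 2487170)/(√(-379 + 2166) + (-180 + 263/(-180))) = -88701/(√1787 + (-180 + 263*(-1/180))) = -88701/(√1787 + (-180 - 263/180)) = -88701/(√1787 - 32663/180) = -88701/(-32663/180 + √1787)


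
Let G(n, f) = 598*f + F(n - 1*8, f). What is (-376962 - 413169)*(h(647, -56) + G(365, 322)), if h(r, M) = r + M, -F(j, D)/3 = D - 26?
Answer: -151909795929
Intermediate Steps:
F(j, D) = 78 - 3*D (F(j, D) = -3*(D - 26) = -3*(-26 + D) = 78 - 3*D)
G(n, f) = 78 + 595*f (G(n, f) = 598*f + (78 - 3*f) = 78 + 595*f)
h(r, M) = M + r
(-376962 - 413169)*(h(647, -56) + G(365, 322)) = (-376962 - 413169)*((-56 + 647) + (78 + 595*322)) = -790131*(591 + (78 + 191590)) = -790131*(591 + 191668) = -790131*192259 = -151909795929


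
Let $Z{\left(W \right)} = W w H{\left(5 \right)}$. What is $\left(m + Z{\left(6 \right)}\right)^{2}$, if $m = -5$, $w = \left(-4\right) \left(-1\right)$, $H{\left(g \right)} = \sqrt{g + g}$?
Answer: $5785 - 240 \sqrt{10} \approx 5026.1$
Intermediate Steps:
$H{\left(g \right)} = \sqrt{2} \sqrt{g}$ ($H{\left(g \right)} = \sqrt{2 g} = \sqrt{2} \sqrt{g}$)
$w = 4$
$Z{\left(W \right)} = 4 W \sqrt{10}$ ($Z{\left(W \right)} = W 4 \sqrt{2} \sqrt{5} = 4 W \sqrt{10}$)
$\left(m + Z{\left(6 \right)}\right)^{2} = \left(-5 + 4 \cdot 6 \sqrt{10}\right)^{2} = \left(-5 + 24 \sqrt{10}\right)^{2}$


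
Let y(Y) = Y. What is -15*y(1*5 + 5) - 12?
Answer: -162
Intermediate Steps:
-15*y(1*5 + 5) - 12 = -15*(1*5 + 5) - 12 = -15*(5 + 5) - 12 = -15*10 - 12 = -150 - 12 = -162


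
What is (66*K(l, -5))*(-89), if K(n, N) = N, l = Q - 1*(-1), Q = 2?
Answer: 29370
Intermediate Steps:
l = 3 (l = 2 - 1*(-1) = 2 + 1 = 3)
(66*K(l, -5))*(-89) = (66*(-5))*(-89) = -330*(-89) = 29370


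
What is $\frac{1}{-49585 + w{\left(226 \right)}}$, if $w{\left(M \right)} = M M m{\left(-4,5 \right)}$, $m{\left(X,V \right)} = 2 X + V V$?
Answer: $\frac{1}{818707} \approx 1.2214 \cdot 10^{-6}$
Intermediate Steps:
$m{\left(X,V \right)} = V^{2} + 2 X$ ($m{\left(X,V \right)} = 2 X + V^{2} = V^{2} + 2 X$)
$w{\left(M \right)} = 17 M^{2}$ ($w{\left(M \right)} = M M \left(5^{2} + 2 \left(-4\right)\right) = M^{2} \left(25 - 8\right) = M^{2} \cdot 17 = 17 M^{2}$)
$\frac{1}{-49585 + w{\left(226 \right)}} = \frac{1}{-49585 + 17 \cdot 226^{2}} = \frac{1}{-49585 + 17 \cdot 51076} = \frac{1}{-49585 + 868292} = \frac{1}{818707}$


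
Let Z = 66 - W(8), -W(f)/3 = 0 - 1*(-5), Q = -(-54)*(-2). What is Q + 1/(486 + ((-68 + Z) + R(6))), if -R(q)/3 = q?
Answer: -51947/481 ≈ -108.00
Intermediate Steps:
Q = -108 (Q = -1*108 = -108)
R(q) = -3*q
W(f) = -15 (W(f) = -3*(0 - 1*(-5)) = -3*(0 + 5) = -3*5 = -15)
Z = 81 (Z = 66 - 1*(-15) = 66 + 15 = 81)
Q + 1/(486 + ((-68 + Z) + R(6))) = -108 + 1/(486 + ((-68 + 81) - 3*6)) = -108 + 1/(486 + (13 - 18)) = -108 + 1/(486 - 5) = -108 + 1/481 = -51947/481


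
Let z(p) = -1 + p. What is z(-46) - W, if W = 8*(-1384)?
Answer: 11025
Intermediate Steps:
W = -11072
z(-46) - W = (-1 - 46) - 1*(-11072) = -47 + 11072 = 11025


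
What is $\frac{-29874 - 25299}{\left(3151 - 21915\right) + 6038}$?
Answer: $\frac{18391}{4242} \approx 4.3355$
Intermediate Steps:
$\frac{-29874 - 25299}{\left(3151 - 21915\right) + 6038} = - \frac{55173}{\left(3151 - 21915\right) + 6038} = - \frac{55173}{-18764 + 6038} = - \frac{55173}{-12726} = \left(-55173\right) \left(- \frac{1}{12726}\right) = \frac{18391}{4242}$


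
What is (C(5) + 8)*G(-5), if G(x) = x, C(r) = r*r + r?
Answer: -190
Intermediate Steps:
C(r) = r + r**2 (C(r) = r**2 + r = r + r**2)
(C(5) + 8)*G(-5) = (5*(1 + 5) + 8)*(-5) = (5*6 + 8)*(-5) = (30 + 8)*(-5) = 38*(-5) = -190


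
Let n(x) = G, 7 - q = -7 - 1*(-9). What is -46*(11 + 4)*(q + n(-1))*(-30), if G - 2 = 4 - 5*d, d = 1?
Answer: 124200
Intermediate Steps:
G = 1 (G = 2 + (4 - 5*1) = 2 + (4 - 5) = 2 - 1 = 1)
q = 5 (q = 7 - (-7 - 1*(-9)) = 7 - (-7 + 9) = 7 - 1*2 = 7 - 2 = 5)
n(x) = 1
-46*(11 + 4)*(q + n(-1))*(-30) = -46*(11 + 4)*(5 + 1)*(-30) = -690*6*(-30) = -46*90*(-30) = -4140*(-30) = 124200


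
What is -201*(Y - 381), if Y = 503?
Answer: -24522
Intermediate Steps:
-201*(Y - 381) = -201*(503 - 381) = -201*122 = -24522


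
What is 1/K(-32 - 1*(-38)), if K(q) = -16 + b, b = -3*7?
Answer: -1/37 ≈ -0.027027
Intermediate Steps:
b = -21
K(q) = -37 (K(q) = -16 - 21 = -37)
1/K(-32 - 1*(-38)) = 1/(-37) = -1/37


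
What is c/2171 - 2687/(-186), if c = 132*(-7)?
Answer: 5661613/403806 ≈ 14.021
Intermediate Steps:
c = -924
c/2171 - 2687/(-186) = -924/2171 - 2687/(-186) = -924*1/2171 - 2687*(-1/186) = -924/2171 + 2687/186 = 5661613/403806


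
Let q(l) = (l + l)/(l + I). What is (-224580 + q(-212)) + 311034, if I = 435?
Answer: 19278818/223 ≈ 86452.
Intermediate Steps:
q(l) = 2*l/(435 + l) (q(l) = (l + l)/(l + 435) = (2*l)/(435 + l) = 2*l/(435 + l))
(-224580 + q(-212)) + 311034 = (-224580 + 2*(-212)/(435 - 212)) + 311034 = (-224580 + 2*(-212)/223) + 311034 = (-224580 + 2*(-212)*(1/223)) + 311034 = (-224580 - 424/223) + 311034 = -50081764/223 + 311034 = 19278818/223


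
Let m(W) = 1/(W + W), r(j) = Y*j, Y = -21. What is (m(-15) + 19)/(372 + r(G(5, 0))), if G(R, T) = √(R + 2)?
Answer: 35278/676485 + 3983*√7/1352970 ≈ 0.059938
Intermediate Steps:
G(R, T) = √(2 + R)
r(j) = -21*j
m(W) = 1/(2*W)
(m(-15) + 19)/(372 + r(G(5, 0))) = ((½)/(-15) + 19)/(372 - 21*√(2 + 5)) = ((½)*(-1/15) + 19)/(372 - 21*√7) = (-1/30 + 19)/(372 - 21*√7) = 569/(30*(372 - 21*√7))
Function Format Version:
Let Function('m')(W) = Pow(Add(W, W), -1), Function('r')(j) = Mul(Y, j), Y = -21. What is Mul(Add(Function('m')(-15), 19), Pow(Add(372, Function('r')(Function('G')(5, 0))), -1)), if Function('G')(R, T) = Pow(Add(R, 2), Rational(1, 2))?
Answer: Add(Rational(35278, 676485), Mul(Rational(3983, 1352970), Pow(7, Rational(1, 2)))) ≈ 0.059938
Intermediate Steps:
Function('G')(R, T) = Pow(Add(2, R), Rational(1, 2))
Function('r')(j) = Mul(-21, j)
Function('m')(W) = Mul(Rational(1, 2), Pow(W, -1)) (Function('m')(W) = Pow(Mul(2, W), -1) = Mul(Rational(1, 2), Pow(W, -1)))
Mul(Add(Function('m')(-15), 19), Pow(Add(372, Function('r')(Function('G')(5, 0))), -1)) = Mul(Add(Mul(Rational(1, 2), Pow(-15, -1)), 19), Pow(Add(372, Mul(-21, Pow(Add(2, 5), Rational(1, 2)))), -1)) = Mul(Add(Mul(Rational(1, 2), Rational(-1, 15)), 19), Pow(Add(372, Mul(-21, Pow(7, Rational(1, 2)))), -1)) = Mul(Add(Rational(-1, 30), 19), Pow(Add(372, Mul(-21, Pow(7, Rational(1, 2)))), -1)) = Mul(Rational(569, 30), Pow(Add(372, Mul(-21, Pow(7, Rational(1, 2)))), -1))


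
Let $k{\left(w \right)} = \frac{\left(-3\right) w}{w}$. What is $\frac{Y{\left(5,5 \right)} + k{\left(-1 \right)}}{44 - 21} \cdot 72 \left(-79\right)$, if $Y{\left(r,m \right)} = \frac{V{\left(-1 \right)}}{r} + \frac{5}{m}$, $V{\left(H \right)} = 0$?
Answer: $\frac{11376}{23} \approx 494.61$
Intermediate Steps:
$k{\left(w \right)} = -3$
$Y{\left(r,m \right)} = \frac{5}{m}$ ($Y{\left(r,m \right)} = \frac{0}{r} + \frac{5}{m} = 0 + \frac{5}{m} = \frac{5}{m}$)
$\frac{Y{\left(5,5 \right)} + k{\left(-1 \right)}}{44 - 21} \cdot 72 \left(-79\right) = \frac{\frac{5}{5} - 3}{44 - 21} \cdot 72 \left(-79\right) = \frac{5 \cdot \frac{1}{5} - 3}{23} \cdot 72 \left(-79\right) = \left(1 - 3\right) \frac{1}{23} \cdot 72 \left(-79\right) = \left(-2\right) \frac{1}{23} \cdot 72 \left(-79\right) = \left(- \frac{2}{23}\right) 72 \left(-79\right) = \left(- \frac{144}{23}\right) \left(-79\right) = \frac{11376}{23}$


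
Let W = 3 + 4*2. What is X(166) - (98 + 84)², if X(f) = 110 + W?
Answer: -33003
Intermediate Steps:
W = 11 (W = 3 + 8 = 11)
X(f) = 121 (X(f) = 110 + 11 = 121)
X(166) - (98 + 84)² = 121 - (98 + 84)² = 121 - 1*182² = 121 - 1*33124 = 121 - 33124 = -33003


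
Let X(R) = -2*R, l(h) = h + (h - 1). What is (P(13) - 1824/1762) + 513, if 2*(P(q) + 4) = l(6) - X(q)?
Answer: 927631/1762 ≈ 526.46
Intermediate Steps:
l(h) = -1 + 2*h (l(h) = h + (-1 + h) = -1 + 2*h)
P(q) = 3/2 + q (P(q) = -4 + ((-1 + 2*6) - (-2)*q)/2 = -4 + ((-1 + 12) + 2*q)/2 = -4 + (11 + 2*q)/2 = -4 + (11/2 + q) = 3/2 + q)
(P(13) - 1824/1762) + 513 = ((3/2 + 13) - 1824/1762) + 513 = (29/2 - 1824*1/1762) + 513 = (29/2 - 912/881) + 513 = 23725/1762 + 513 = 927631/1762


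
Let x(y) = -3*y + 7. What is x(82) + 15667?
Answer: 15428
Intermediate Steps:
x(y) = 7 - 3*y
x(82) + 15667 = (7 - 3*82) + 15667 = (7 - 246) + 15667 = -239 + 15667 = 15428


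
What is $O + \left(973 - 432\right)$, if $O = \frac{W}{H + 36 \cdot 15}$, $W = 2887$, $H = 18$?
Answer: $\frac{304765}{558} \approx 546.17$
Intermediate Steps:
$O = \frac{2887}{558}$ ($O = \frac{2887}{18 + 36 \cdot 15} = \frac{2887}{18 + 540} = \frac{2887}{558} \approx 5.1738$)
$O + \left(973 - 432\right) = \frac{2887}{558} + \left(973 - 432\right) = \frac{2887}{558} + 541 = \frac{304765}{558}$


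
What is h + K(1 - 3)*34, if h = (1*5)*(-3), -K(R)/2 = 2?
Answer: -151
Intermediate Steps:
K(R) = -4 (K(R) = -2*2 = -4)
h = -15 (h = 5*(-3) = -15)
h + K(1 - 3)*34 = -15 - 4*34 = -15 - 136 = -151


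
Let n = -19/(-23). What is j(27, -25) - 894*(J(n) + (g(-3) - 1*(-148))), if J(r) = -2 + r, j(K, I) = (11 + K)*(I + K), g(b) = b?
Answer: -2955604/23 ≈ -1.2850e+5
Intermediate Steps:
n = 19/23 (n = -19*(-1/23) = 19/23 ≈ 0.82609)
j(27, -25) - 894*(J(n) + (g(-3) - 1*(-148))) = (27² + 11*(-25) + 11*27 - 25*27) - 894*((-2 + 19/23) + (-3 - 1*(-148))) = (729 - 275 + 297 - 675) - 894*(-27/23 + (-3 + 148)) = 76 - 894*(-27/23 + 145) = 76 - 894*3308/23 = 76 - 2957352/23 = -2955604/23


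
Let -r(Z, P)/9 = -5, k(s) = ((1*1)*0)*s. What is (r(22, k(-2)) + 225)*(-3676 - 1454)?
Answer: -1385100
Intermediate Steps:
k(s) = 0 (k(s) = (1*0)*s = 0*s = 0)
r(Z, P) = 45 (r(Z, P) = -9*(-5) = 45)
(r(22, k(-2)) + 225)*(-3676 - 1454) = (45 + 225)*(-3676 - 1454) = 270*(-5130) = -1385100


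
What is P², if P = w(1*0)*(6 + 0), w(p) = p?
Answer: 0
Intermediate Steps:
P = 0 (P = (1*0)*(6 + 0) = 0*6 = 0)
P² = 0² = 0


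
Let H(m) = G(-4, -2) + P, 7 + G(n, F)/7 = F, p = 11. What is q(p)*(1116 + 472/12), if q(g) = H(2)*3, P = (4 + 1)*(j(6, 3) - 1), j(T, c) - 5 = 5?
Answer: -62388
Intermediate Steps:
j(T, c) = 10 (j(T, c) = 5 + 5 = 10)
G(n, F) = -49 + 7*F
P = 45 (P = (4 + 1)*(10 - 1) = 5*9 = 45)
H(m) = -18 (H(m) = (-49 + 7*(-2)) + 45 = (-49 - 14) + 45 = -63 + 45 = -18)
q(g) = -54 (q(g) = -18*3 = -54)
q(p)*(1116 + 472/12) = -54*(1116 + 472/12) = -54*(1116 + 472*(1/12)) = -54*(1116 + 118/3) = -54*3466/3 = -62388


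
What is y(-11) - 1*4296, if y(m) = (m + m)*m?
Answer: -4054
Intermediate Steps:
y(m) = 2*m² (y(m) = (2*m)*m = 2*m²)
y(-11) - 1*4296 = 2*(-11)² - 1*4296 = 2*121 - 4296 = 242 - 4296 = -4054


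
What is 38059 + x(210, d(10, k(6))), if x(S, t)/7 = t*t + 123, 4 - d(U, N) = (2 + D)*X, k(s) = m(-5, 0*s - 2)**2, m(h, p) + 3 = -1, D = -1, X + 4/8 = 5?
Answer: 155687/4 ≈ 38922.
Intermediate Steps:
X = 9/2 (X = -1/2 + 5 = 9/2 ≈ 4.5000)
m(h, p) = -4 (m(h, p) = -3 - 1 = -4)
k(s) = 16 (k(s) = (-4)**2 = 16)
d(U, N) = -1/2 (d(U, N) = 4 - (2 - 1)*9/2 = 4 - 9/2 = -1/2)
x(S, t) = 861 + 7*t**2 (x(S, t) = 7*(t*t + 123) = 7*(t**2 + 123) = 7*(123 + t**2) = 861 + 7*t**2)
38059 + x(210, d(10, k(6))) = 38059 + (861 + 7*(-1/2)**2) = 38059 + (861 + 7*(1/4)) = 38059 + (861 + 7/4) = 38059 + 3451/4 = 155687/4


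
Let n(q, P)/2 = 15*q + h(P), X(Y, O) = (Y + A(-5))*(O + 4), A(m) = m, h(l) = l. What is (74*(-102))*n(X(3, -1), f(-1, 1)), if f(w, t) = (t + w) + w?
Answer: 1373736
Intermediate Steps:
f(w, t) = t + 2*w
X(Y, O) = (-5 + Y)*(4 + O) (X(Y, O) = (Y - 5)*(O + 4) = (-5 + Y)*(4 + O))
n(q, P) = 2*P + 30*q (n(q, P) = 2*(15*q + P) = 2*(P + 15*q) = 2*P + 30*q)
(74*(-102))*n(X(3, -1), f(-1, 1)) = (74*(-102))*(2*(1 + 2*(-1)) + 30*(-20 - 5*(-1) + 4*3 - 1*3)) = -7548*(2*(1 - 2) + 30*(-20 + 5 + 12 - 3)) = -7548*(2*(-1) + 30*(-6)) = -7548*(-2 - 180) = -7548*(-182) = 1373736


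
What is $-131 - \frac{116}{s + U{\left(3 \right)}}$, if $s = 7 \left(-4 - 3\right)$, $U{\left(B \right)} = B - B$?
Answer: $- \frac{6303}{49} \approx -128.63$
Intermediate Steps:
$U{\left(B \right)} = 0$
$s = -49$ ($s = 7 \left(-7\right) = -49$)
$-131 - \frac{116}{s + U{\left(3 \right)}} = -131 - \frac{116}{-49 + 0} = -131 - \frac{116}{-49} = -131 - - \frac{116}{49} = -131 + \frac{116}{49} = - \frac{6303}{49}$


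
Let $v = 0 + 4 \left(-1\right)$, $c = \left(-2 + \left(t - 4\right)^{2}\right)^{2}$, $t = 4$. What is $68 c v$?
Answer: $-1088$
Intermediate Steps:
$c = 4$ ($c = \left(-2 + \left(4 - 4\right)^{2}\right)^{2} = \left(-2 + 0^{2}\right)^{2} = \left(-2 + 0\right)^{2} = \left(-2\right)^{2} = 4$)
$v = -4$ ($v = 0 - 4 = -4$)
$68 c v = 68 \cdot 4 \left(-4\right) = 272 \left(-4\right) = -1088$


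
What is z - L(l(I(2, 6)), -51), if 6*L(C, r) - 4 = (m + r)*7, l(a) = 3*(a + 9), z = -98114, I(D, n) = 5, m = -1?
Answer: -98054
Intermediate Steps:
l(a) = 27 + 3*a (l(a) = 3*(9 + a) = 27 + 3*a)
L(C, r) = -1/2 + 7*r/6 (L(C, r) = 2/3 + ((-1 + r)*7)/6 = 2/3 + (-7 + 7*r)/6 = 2/3 + (-7/6 + 7*r/6) = -1/2 + 7*r/6)
z - L(l(I(2, 6)), -51) = -98114 - (-1/2 + (7/6)*(-51)) = -98114 - (-1/2 - 119/2) = -98114 - 1*(-60) = -98114 + 60 = -98054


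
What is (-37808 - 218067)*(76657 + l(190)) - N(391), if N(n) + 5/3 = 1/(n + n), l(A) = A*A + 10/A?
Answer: -1286036159001767/44574 ≈ -2.8852e+10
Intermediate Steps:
l(A) = A² + 10/A
N(n) = -5/3 + 1/(2*n) (N(n) = -5/3 + 1/(n + n) = -5/3 + 1/(2*n))
(-37808 - 218067)*(76657 + l(190)) - N(391) = (-37808 - 218067)*(76657 + (10 + 190³)/190) - (3 - 10*391)/(6*391) = -255875*(76657 + (10 + 6859000)/190) - (3 - 3910)/(6*391) = -255875*(76657 + (1/190)*6859010) - (-3907)/(6*391) = -255875*(76657 + 685901/19) - 1*(-3907/2346) = -255875*2142384/19 + 3907/2346 = -548182506000/19 + 3907/2346 = -1286036159001767/44574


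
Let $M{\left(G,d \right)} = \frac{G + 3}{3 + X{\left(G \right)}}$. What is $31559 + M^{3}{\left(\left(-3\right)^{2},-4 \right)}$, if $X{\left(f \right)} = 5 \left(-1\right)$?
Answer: $31343$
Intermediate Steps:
$X{\left(f \right)} = -5$
$M{\left(G,d \right)} = - \frac{3}{2} - \frac{G}{2}$ ($M{\left(G,d \right)} = \frac{G + 3}{3 - 5} = \frac{3 + G}{-2} = \left(3 + G\right) \left(- \frac{1}{2}\right) = - \frac{3}{2} - \frac{G}{2}$)
$31559 + M^{3}{\left(\left(-3\right)^{2},-4 \right)} = 31559 + \left(- \frac{3}{2} - \frac{\left(-3\right)^{2}}{2}\right)^{3} = 31559 + \left(- \frac{3}{2} - \frac{9}{2}\right)^{3} = 31559 + \left(-6\right)^{3} = 31559 - 216 = 31343$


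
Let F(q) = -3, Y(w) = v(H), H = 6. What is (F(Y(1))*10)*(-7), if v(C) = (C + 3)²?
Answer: 210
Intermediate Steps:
v(C) = (3 + C)²
Y(w) = 81 (Y(w) = (3 + 6)² = 9² = 81)
(F(Y(1))*10)*(-7) = -3*10*(-7) = -30*(-7) = 210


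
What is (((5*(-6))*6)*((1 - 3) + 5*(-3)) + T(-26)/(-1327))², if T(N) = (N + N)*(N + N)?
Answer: 16466682263056/1760929 ≈ 9.3511e+6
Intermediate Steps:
T(N) = 4*N² (T(N) = (2*N)*(2*N) = 4*N²)
(((5*(-6))*6)*((1 - 3) + 5*(-3)) + T(-26)/(-1327))² = (((5*(-6))*6)*((1 - 3) + 5*(-3)) + (4*(-26)²)/(-1327))² = ((-30*6)*(-2 - 15) + (4*676)*(-1/1327))² = (-180*(-17) + 2704*(-1/1327))² = (3060 - 2704/1327)² = (4057916/1327)² = 16466682263056/1760929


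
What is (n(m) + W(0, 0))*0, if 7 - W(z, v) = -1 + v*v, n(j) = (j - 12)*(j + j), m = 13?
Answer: 0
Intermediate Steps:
n(j) = 2*j*(-12 + j) (n(j) = (-12 + j)*(2*j) = 2*j*(-12 + j))
W(z, v) = 8 - v**2 (W(z, v) = 7 - (-1 + v*v) = 7 - (-1 + v**2) = 7 + (1 - v**2) = 8 - v**2)
(n(m) + W(0, 0))*0 = (2*13*(-12 + 13) + (8 - 1*0**2))*0 = (2*13*1 + (8 - 1*0))*0 = (26 + (8 + 0))*0 = (26 + 8)*0 = 34*0 = 0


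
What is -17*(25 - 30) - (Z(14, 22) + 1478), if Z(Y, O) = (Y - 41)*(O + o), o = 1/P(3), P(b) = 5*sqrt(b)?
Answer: -799 + 9*sqrt(3)/5 ≈ -795.88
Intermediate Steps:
o = sqrt(3)/15 (o = 1/(5*sqrt(3)) = sqrt(3)/15 ≈ 0.11547)
Z(Y, O) = (-41 + Y)*(O + sqrt(3)/15) (Z(Y, O) = (Y - 41)*(O + sqrt(3)/15) = (-41 + Y)*(O + sqrt(3)/15))
-17*(25 - 30) - (Z(14, 22) + 1478) = -17*(25 - 30) - ((-41*22 - 41*sqrt(3)/15 + 22*14 + (1/15)*14*sqrt(3)) + 1478) = -17*(-5) - ((-902 - 41*sqrt(3)/15 + 308 + 14*sqrt(3)/15) + 1478) = 85 - ((-594 - 9*sqrt(3)/5) + 1478) = 85 - (884 - 9*sqrt(3)/5) = 85 + (-884 + 9*sqrt(3)/5) = -799 + 9*sqrt(3)/5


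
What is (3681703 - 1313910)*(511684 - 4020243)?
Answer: -8307541440287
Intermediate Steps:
(3681703 - 1313910)*(511684 - 4020243) = 2367793*(-3508559) = -8307541440287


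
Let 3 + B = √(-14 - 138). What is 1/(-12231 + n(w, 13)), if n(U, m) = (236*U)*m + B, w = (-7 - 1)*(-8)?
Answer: 92059/16949719038 - I*√38/16949719038 ≈ 5.4313e-6 - 3.6369e-10*I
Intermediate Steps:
w = 64 (w = -8*(-8) = 64)
B = -3 + 2*I*√38 (B = -3 + √(-14 - 138) = -3 + √(-152) = -3 + 2*I*√38 ≈ -3.0 + 12.329*I)
n(U, m) = -3 + 2*I*√38 + 236*U*m (n(U, m) = (236*U)*m + (-3 + 2*I*√38) = 236*U*m + (-3 + 2*I*√38) = -3 + 2*I*√38 + 236*U*m)
1/(-12231 + n(w, 13)) = 1/(-12231 + (-3 + 2*I*√38 + 236*64*13)) = 1/(-12231 + (-3 + 2*I*√38 + 196352)) = 1/(-12231 + (196349 + 2*I*√38)) = 1/(184118 + 2*I*√38)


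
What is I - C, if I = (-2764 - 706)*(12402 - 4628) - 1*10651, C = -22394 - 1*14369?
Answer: -26949668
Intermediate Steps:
C = -36763 (C = -22394 - 14369 = -36763)
I = -26986431 (I = -3470*7774 - 10651 = -26975780 - 10651 = -26986431)
I - C = -26986431 - 1*(-36763) = -26986431 + 36763 = -26949668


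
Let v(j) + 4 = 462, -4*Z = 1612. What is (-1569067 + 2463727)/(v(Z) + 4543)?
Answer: 298220/1667 ≈ 178.90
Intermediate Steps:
Z = -403 (Z = -¼*1612 = -403)
v(j) = 458 (v(j) = -4 + 462 = 458)
(-1569067 + 2463727)/(v(Z) + 4543) = (-1569067 + 2463727)/(458 + 4543) = 894660/5001 = 894660*(1/5001) = 298220/1667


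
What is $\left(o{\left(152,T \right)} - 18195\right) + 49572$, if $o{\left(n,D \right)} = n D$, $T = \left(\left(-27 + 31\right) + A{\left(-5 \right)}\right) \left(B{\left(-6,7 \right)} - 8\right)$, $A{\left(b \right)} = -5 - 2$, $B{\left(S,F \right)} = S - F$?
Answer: $40953$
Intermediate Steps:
$A{\left(b \right)} = -7$ ($A{\left(b \right)} = -5 - 2 = -7$)
$T = 63$ ($T = \left(\left(-27 + 31\right) - 7\right) \left(\left(-6 - 7\right) - 8\right) = \left(4 - 7\right) \left(\left(-6 - 7\right) - 8\right) = - 3 \left(-13 - 8\right) = \left(-3\right) \left(-21\right) = 63$)
$o{\left(n,D \right)} = D n$
$\left(o{\left(152,T \right)} - 18195\right) + 49572 = \left(63 \cdot 152 - 18195\right) + 49572 = \left(9576 - 18195\right) + 49572 = -8619 + 49572 = 40953$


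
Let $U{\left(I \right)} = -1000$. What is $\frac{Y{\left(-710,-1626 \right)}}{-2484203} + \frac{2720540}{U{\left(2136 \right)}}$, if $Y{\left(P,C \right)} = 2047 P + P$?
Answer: $- \frac{337845977481}{124210150} \approx -2720.0$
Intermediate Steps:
$Y{\left(P,C \right)} = 2048 P$
$\frac{Y{\left(-710,-1626 \right)}}{-2484203} + \frac{2720540}{U{\left(2136 \right)}} = \frac{2048 \left(-710\right)}{-2484203} + \frac{2720540}{-1000} = \left(-1454080\right) \left(- \frac{1}{2484203}\right) + 2720540 \left(- \frac{1}{1000}\right) = \frac{1454080}{2484203} - \frac{136027}{50} = - \frac{337845977481}{124210150}$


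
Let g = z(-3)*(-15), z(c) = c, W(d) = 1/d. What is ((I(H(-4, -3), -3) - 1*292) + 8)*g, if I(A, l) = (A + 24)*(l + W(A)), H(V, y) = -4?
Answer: -15705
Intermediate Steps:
I(A, l) = (24 + A)*(l + 1/A) (I(A, l) = (A + 24)*(l + 1/A) = (24 + A)*(l + 1/A))
g = 45 (g = -3*(-15) = 45)
((I(H(-4, -3), -3) - 1*292) + 8)*g = (((1 + 24*(-3) + 24/(-4) - 4*(-3)) - 1*292) + 8)*45 = (((1 - 72 + 24*(-¼) + 12) - 292) + 8)*45 = (((1 - 72 - 6 + 12) - 292) + 8)*45 = ((-65 - 292) + 8)*45 = (-357 + 8)*45 = -349*45 = -15705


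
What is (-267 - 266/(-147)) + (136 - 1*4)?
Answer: -2797/21 ≈ -133.19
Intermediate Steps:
(-267 - 266/(-147)) + (136 - 1*4) = (-267 - 266*(-1/147)) + (136 - 4) = (-267 + 38/21) + 132 = -5569/21 + 132 = -2797/21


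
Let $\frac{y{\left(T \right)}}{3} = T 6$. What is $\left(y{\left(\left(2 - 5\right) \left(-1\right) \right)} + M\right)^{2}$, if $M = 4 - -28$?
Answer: $7396$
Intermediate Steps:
$y{\left(T \right)} = 18 T$ ($y{\left(T \right)} = 3 T 6 = 3 \cdot 6 T = 18 T$)
$M = 32$ ($M = 4 + 28 = 32$)
$\left(y{\left(\left(2 - 5\right) \left(-1\right) \right)} + M\right)^{2} = \left(18 \left(2 - 5\right) \left(-1\right) + 32\right)^{2} = \left(18 \left(\left(-3\right) \left(-1\right)\right) + 32\right)^{2} = \left(18 \cdot 3 + 32\right)^{2} = \left(54 + 32\right)^{2} = 86^{2} = 7396$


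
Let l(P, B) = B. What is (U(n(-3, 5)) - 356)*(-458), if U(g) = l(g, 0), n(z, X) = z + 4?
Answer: 163048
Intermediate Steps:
n(z, X) = 4 + z
U(g) = 0
(U(n(-3, 5)) - 356)*(-458) = (0 - 356)*(-458) = -356*(-458) = 163048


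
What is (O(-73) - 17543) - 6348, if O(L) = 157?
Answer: -23734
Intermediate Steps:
(O(-73) - 17543) - 6348 = (157 - 17543) - 6348 = -17386 - 6348 = -23734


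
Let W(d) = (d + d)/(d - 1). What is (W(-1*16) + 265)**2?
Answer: 20584369/289 ≈ 71226.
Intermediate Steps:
W(d) = 2*d/(-1 + d) (W(d) = (2*d)/(-1 + d) = 2*d/(-1 + d))
(W(-1*16) + 265)**2 = (2*(-1*16)/(-1 - 1*16) + 265)**2 = (2*(-16)/(-1 - 16) + 265)**2 = (2*(-16)/(-17) + 265)**2 = (2*(-16)*(-1/17) + 265)**2 = (32/17 + 265)**2 = (4537/17)**2 = 20584369/289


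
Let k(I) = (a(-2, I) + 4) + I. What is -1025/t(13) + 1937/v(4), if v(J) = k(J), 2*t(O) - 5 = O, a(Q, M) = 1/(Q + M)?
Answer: 17441/153 ≈ 113.99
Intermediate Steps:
a(Q, M) = 1/(M + Q)
t(O) = 5/2 + O/2
k(I) = 4 + I + 1/(-2 + I) (k(I) = (1/(I - 2) + 4) + I = (1/(-2 + I) + 4) + I = (4 + 1/(-2 + I)) + I = 4 + I + 1/(-2 + I))
v(J) = (1 + (-2 + J)*(4 + J))/(-2 + J)
-1025/t(13) + 1937/v(4) = -1025/(5/2 + (½)*13) + 1937/(((1 + (-2 + 4)*(4 + 4))/(-2 + 4))) = -1025/(5/2 + 13/2) + 1937/(((1 + 2*8)/2)) = -1025/9 + 1937/(((1 + 16)/2)) = -1025*⅑ + 1937/(((½)*17)) = -1025/9 + 1937/(17/2) = -1025/9 + 1937*(2/17) = -1025/9 + 3874/17 = 17441/153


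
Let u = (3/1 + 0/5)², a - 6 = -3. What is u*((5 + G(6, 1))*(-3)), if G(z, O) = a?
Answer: -216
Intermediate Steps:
a = 3 (a = 6 - 3 = 3)
G(z, O) = 3
u = 9 (u = (3*1 + 0*(⅕))² = (3 + 0)² = 3² = 9)
u*((5 + G(6, 1))*(-3)) = 9*((5 + 3)*(-3)) = 9*(8*(-3)) = 9*(-24) = -216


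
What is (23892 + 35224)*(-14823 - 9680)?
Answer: -1448519348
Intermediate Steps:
(23892 + 35224)*(-14823 - 9680) = 59116*(-24503) = -1448519348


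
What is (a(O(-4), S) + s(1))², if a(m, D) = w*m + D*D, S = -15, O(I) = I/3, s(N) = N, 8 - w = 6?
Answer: 448900/9 ≈ 49878.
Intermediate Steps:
w = 2 (w = 8 - 1*6 = 8 - 6 = 2)
O(I) = I/3 (O(I) = I*(⅓) = I/3)
a(m, D) = D² + 2*m (a(m, D) = 2*m + D*D = 2*m + D² = D² + 2*m)
(a(O(-4), S) + s(1))² = (((-15)² + 2*((⅓)*(-4))) + 1)² = ((225 + 2*(-4/3)) + 1)² = ((225 - 8/3) + 1)² = (667/3 + 1)² = (670/3)² = 448900/9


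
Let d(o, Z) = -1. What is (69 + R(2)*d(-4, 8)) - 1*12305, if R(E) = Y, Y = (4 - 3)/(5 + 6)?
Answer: -134597/11 ≈ -12236.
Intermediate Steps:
Y = 1/11 ≈ 0.090909
R(E) = 1/11
(69 + R(2)*d(-4, 8)) - 1*12305 = (69 + (1/11)*(-1)) - 1*12305 = (69 - 1/11) - 12305 = 758/11 - 12305 = -134597/11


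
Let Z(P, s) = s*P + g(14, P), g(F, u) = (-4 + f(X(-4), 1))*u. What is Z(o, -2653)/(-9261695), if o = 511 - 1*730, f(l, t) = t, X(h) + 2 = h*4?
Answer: -581664/9261695 ≈ -0.062803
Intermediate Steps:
X(h) = -2 + 4*h (X(h) = -2 + h*4 = -2 + 4*h)
o = -219 (o = 511 - 730 = -219)
g(F, u) = -3*u (g(F, u) = (-4 + 1)*u = -3*u)
Z(P, s) = -3*P + P*s (Z(P, s) = s*P - 3*P = P*s - 3*P = -3*P + P*s)
Z(o, -2653)/(-9261695) = -219*(-3 - 2653)/(-9261695) = -219*(-2656)*(-1/9261695) = 581664*(-1/9261695) = -581664/9261695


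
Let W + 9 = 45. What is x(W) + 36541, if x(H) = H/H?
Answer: 36542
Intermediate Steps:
W = 36 (W = -9 + 45 = 36)
x(H) = 1
x(W) + 36541 = 1 + 36541 = 36542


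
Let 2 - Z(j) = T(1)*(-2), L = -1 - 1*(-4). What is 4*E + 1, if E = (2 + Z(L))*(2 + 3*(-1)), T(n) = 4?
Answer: -47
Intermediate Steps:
L = 3 (L = -1 + 4 = 3)
Z(j) = 10 (Z(j) = 2 - 4*(-2) = 2 - 1*(-8) = 2 + 8 = 10)
E = -12 (E = (2 + 10)*(2 + 3*(-1)) = 12*(2 - 3) = 12*(-1) = -12)
4*E + 1 = 4*(-12) + 1 = -48 + 1 = -47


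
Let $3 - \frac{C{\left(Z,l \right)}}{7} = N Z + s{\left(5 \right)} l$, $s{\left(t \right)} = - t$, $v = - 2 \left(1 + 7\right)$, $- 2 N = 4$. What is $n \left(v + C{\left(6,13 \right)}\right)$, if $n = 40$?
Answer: $21760$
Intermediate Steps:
$N = -2$ ($N = \left(- \frac{1}{2}\right) 4 = -2$)
$v = -16$ ($v = \left(-2\right) 8 = -16$)
$C{\left(Z,l \right)} = 21 + 14 Z + 35 l$ ($C{\left(Z,l \right)} = 21 - 7 \left(- 2 Z + \left(-1\right) 5 l\right) = 21 - 7 \left(- 2 Z - 5 l\right) = 21 - 7 \left(- 5 l - 2 Z\right) = 21 + \left(14 Z + 35 l\right) = 21 + 14 Z + 35 l$)
$n \left(v + C{\left(6,13 \right)}\right) = 40 \left(-16 + \left(21 + 14 \cdot 6 + 35 \cdot 13\right)\right) = 40 \left(-16 + \left(21 + 84 + 455\right)\right) = 40 \left(-16 + 560\right) = 40 \cdot 544 = 21760$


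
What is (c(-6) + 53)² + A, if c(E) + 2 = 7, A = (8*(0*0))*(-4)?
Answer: 3364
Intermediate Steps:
A = 0 (A = (8*0)*(-4) = 0*(-4) = 0)
c(E) = 5 (c(E) = -2 + 7 = 5)
(c(-6) + 53)² + A = (5 + 53)² + 0 = 58² + 0 = 3364 + 0 = 3364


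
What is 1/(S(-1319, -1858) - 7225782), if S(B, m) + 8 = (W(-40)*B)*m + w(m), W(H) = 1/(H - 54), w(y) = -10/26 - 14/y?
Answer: -567619/4116294472075 ≈ -1.3790e-7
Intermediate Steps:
w(y) = -5/13 - 14/y (w(y) = -10*1/26 - 14/y = -5/13 - 14/y)
W(H) = 1/(-54 + H)
S(B, m) = -109/13 - 14/m - B*m/94 (S(B, m) = -8 + ((B/(-54 - 40))*m + (-5/13 - 14/m)) = -8 + ((B/(-94))*m + (-5/13 - 14/m)) = -8 + ((-B/94)*m + (-5/13 - 14/m)) = -8 + (-B*m/94 + (-5/13 - 14/m)) = -8 + (-5/13 - 14/m - B*m/94) = -109/13 - 14/m - B*m/94)
1/(S(-1319, -1858) - 7225782) = 1/((-109/13 - 14/(-1858) - 1/94*(-1319)*(-1858)) - 7225782) = 1/((-109/13 - 14*(-1/1858) - 1225351/47) - 7225782) = 1/((-109/13 + 7/929 - 1225351/47) - 7225782) = 1/(-14803319017/567619 - 7225782) = 1/(-4116294472075/567619) = -567619/4116294472075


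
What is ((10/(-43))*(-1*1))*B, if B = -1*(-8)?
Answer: 80/43 ≈ 1.8605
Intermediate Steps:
B = 8
((10/(-43))*(-1*1))*B = ((10/(-43))*(-1*1))*8 = ((10*(-1/43))*(-1))*8 = -10/43*(-1)*8 = (10/43)*8 = 80/43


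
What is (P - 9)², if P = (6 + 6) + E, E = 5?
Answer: 64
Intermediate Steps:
P = 17 (P = (6 + 6) + 5 = 12 + 5 = 17)
(P - 9)² = (17 - 9)² = 8² = 64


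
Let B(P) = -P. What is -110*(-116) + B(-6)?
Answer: 12766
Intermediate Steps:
-110*(-116) + B(-6) = -110*(-116) - 1*(-6) = 12760 + 6 = 12766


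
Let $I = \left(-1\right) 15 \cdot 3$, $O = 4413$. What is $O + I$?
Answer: $4368$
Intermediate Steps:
$I = -45$ ($I = \left(-15\right) 3 = -45$)
$O + I = 4413 - 45 = 4368$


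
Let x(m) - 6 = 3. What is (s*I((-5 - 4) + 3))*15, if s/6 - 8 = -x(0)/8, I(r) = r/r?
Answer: 2475/4 ≈ 618.75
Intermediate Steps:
I(r) = 1
x(m) = 9 (x(m) = 6 + 3 = 9)
s = 165/4 (s = 48 + 6*(-1*9/8) = 48 + 6*(-9*1/8) = 48 + 6*(-9/8) = 48 - 27/4 = 165/4 ≈ 41.250)
(s*I((-5 - 4) + 3))*15 = ((165/4)*1)*15 = (165/4)*15 = 2475/4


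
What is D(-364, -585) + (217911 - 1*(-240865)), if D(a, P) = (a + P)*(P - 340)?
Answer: 1336601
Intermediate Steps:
D(a, P) = (-340 + P)*(P + a) (D(a, P) = (P + a)*(-340 + P) = (-340 + P)*(P + a))
D(-364, -585) + (217911 - 1*(-240865)) = ((-585)² - 340*(-585) - 340*(-364) - 585*(-364)) + (217911 - 1*(-240865)) = (342225 + 198900 + 123760 + 212940) + (217911 + 240865) = 877825 + 458776 = 1336601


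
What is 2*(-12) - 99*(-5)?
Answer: 471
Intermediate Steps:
2*(-12) - 99*(-5) = -24 + 495 = 471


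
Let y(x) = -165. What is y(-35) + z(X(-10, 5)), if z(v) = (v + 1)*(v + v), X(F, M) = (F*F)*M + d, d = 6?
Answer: 512919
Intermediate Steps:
X(F, M) = 6 + M*F² (X(F, M) = (F*F)*M + 6 = F²*M + 6 = M*F² + 6 = 6 + M*F²)
z(v) = 2*v*(1 + v) (z(v) = (1 + v)*(2*v) = 2*v*(1 + v))
y(-35) + z(X(-10, 5)) = -165 + 2*(6 + 5*(-10)²)*(1 + (6 + 5*(-10)²)) = -165 + 2*(6 + 5*100)*(1 + (6 + 5*100)) = -165 + 2*(6 + 500)*(1 + (6 + 500)) = -165 + 2*506*(1 + 506) = -165 + 2*506*507 = -165 + 513084 = 512919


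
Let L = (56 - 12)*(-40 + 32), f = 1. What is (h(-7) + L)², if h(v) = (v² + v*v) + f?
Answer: 64009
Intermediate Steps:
h(v) = 1 + 2*v² (h(v) = (v² + v*v) + 1 = (v² + v²) + 1 = 2*v² + 1 = 1 + 2*v²)
L = -352 (L = 44*(-8) = -352)
(h(-7) + L)² = ((1 + 2*(-7)²) - 352)² = ((1 + 2*49) - 352)² = ((1 + 98) - 352)² = (99 - 352)² = (-253)² = 64009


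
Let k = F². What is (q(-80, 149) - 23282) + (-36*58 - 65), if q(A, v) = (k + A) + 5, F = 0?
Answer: -25510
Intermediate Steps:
k = 0 (k = 0² = 0)
q(A, v) = 5 + A (q(A, v) = (0 + A) + 5 = A + 5 = 5 + A)
(q(-80, 149) - 23282) + (-36*58 - 65) = ((5 - 80) - 23282) + (-36*58 - 65) = (-75 - 23282) + (-2088 - 65) = -23357 - 2153 = -25510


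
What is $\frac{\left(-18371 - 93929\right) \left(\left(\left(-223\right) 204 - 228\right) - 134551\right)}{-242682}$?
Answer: $- \frac{10122216650}{121341} \approx -83420.0$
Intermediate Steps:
$\frac{\left(-18371 - 93929\right) \left(\left(\left(-223\right) 204 - 228\right) - 134551\right)}{-242682} = - 112300 \left(\left(-45492 - 228\right) - 134551\right) \left(- \frac{1}{242682}\right) = - 112300 \left(-45720 - 134551\right) \left(- \frac{1}{242682}\right) = \left(-112300\right) \left(-180271\right) \left(- \frac{1}{242682}\right) = 20244433300 \left(- \frac{1}{242682}\right) = - \frac{10122216650}{121341}$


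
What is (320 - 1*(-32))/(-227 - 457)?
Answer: -88/171 ≈ -0.51462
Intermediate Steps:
(320 - 1*(-32))/(-227 - 457) = (320 + 32)/(-684) = 352*(-1/684) = -88/171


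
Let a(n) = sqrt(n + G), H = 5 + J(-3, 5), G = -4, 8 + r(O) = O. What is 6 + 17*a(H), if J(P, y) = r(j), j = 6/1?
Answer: 6 + 17*I ≈ 6.0 + 17.0*I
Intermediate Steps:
j = 6 (j = 6*1 = 6)
r(O) = -8 + O
J(P, y) = -2 (J(P, y) = -8 + 6 = -2)
H = 3 (H = 5 - 2 = 3)
a(n) = sqrt(-4 + n) (a(n) = sqrt(n - 4) = sqrt(-4 + n))
6 + 17*a(H) = 6 + 17*sqrt(-4 + 3) = 6 + 17*sqrt(-1) = 6 + 17*I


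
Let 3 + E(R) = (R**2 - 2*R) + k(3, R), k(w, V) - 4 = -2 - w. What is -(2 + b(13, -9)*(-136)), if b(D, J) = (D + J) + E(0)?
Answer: -2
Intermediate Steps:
k(w, V) = 2 - w (k(w, V) = 4 + (-2 - w) = 2 - w)
E(R) = -4 + R**2 - 2*R (E(R) = -3 + ((R**2 - 2*R) + (2 - 1*3)) = -3 + ((R**2 - 2*R) + (2 - 3)) = -3 + ((R**2 - 2*R) - 1) = -3 + (-1 + R**2 - 2*R) = -4 + R**2 - 2*R)
b(D, J) = -4 + D + J (b(D, J) = (D + J) + (-4 + 0**2 - 2*0) = (D + J) + (-4 + 0 + 0) = (D + J) - 4 = -4 + D + J)
-(2 + b(13, -9)*(-136)) = -(2 + (-4 + 13 - 9)*(-136)) = -(2 + 0*(-136)) = -(2 + 0) = -1*2 = -2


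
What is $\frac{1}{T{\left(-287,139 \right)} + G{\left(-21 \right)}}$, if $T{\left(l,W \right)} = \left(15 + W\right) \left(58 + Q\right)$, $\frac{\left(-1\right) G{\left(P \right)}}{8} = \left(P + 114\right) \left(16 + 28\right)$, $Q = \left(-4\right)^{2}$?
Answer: $- \frac{1}{21340} \approx -4.686 \cdot 10^{-5}$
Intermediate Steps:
$Q = 16$
$G{\left(P \right)} = -40128 - 352 P$ ($G{\left(P \right)} = - 8 \left(P + 114\right) \left(16 + 28\right) = - 8 \left(114 + P\right) 44 = - 8 \left(5016 + 44 P\right) = -40128 - 352 P$)
$T{\left(l,W \right)} = 1110 + 74 W$ ($T{\left(l,W \right)} = \left(15 + W\right) \left(58 + 16\right) = \left(15 + W\right) 74 = 1110 + 74 W$)
$\frac{1}{T{\left(-287,139 \right)} + G{\left(-21 \right)}} = \frac{1}{\left(1110 + 74 \cdot 139\right) - 32736} = \frac{1}{\left(1110 + 10286\right) + \left(-40128 + 7392\right)} = \frac{1}{11396 - 32736} = \frac{1}{-21340} = - \frac{1}{21340}$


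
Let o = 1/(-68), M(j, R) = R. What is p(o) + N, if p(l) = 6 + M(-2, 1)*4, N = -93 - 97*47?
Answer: -4642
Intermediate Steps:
N = -4652 (N = -93 - 4559 = -4652)
o = -1/68 ≈ -0.014706
p(l) = 10 (p(l) = 6 + 1*4 = 6 + 4 = 10)
p(o) + N = 10 - 4652 = -4642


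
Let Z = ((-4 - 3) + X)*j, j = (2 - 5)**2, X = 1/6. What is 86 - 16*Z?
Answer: 1070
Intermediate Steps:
X = 1/6 ≈ 0.16667
j = 9 (j = (-3)**2 = 9)
Z = -123/2 (Z = ((-4 - 3) + 1/6)*9 = (-7 + 1/6)*9 = -41/6*9 = -123/2 ≈ -61.500)
86 - 16*Z = 86 - 16*(-123/2) = 86 + 984 = 1070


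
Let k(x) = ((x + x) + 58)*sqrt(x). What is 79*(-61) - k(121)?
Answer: -8119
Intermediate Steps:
k(x) = sqrt(x)*(58 + 2*x) (k(x) = (2*x + 58)*sqrt(x) = (58 + 2*x)*sqrt(x) = sqrt(x)*(58 + 2*x))
79*(-61) - k(121) = 79*(-61) - 2*sqrt(121)*(29 + 121) = -4819 - 2*11*150 = -4819 - 1*3300 = -4819 - 3300 = -8119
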